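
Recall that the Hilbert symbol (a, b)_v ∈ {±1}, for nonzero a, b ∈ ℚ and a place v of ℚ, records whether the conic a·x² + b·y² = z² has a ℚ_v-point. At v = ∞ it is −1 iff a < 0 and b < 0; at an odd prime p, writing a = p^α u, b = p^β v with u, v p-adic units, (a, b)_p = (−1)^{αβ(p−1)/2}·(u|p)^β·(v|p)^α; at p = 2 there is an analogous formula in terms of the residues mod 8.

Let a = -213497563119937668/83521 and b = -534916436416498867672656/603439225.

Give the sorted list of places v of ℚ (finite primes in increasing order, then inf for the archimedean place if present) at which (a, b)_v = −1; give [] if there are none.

Mod squares: a ≡ -187473, b ≡ -33189. Check v ∈ {∞, 2, 3, 5, 11, 13, 17, 19, 23, 37}.
v=∞: -187473 < 0 and -33189 < 0  ⇒  (a,b)_∞ = -1.
v=3: a=3^3·(≡2), b=3^7·(≡1) mod 3; (2|3)=-1, (1|3)=+1; (−1)^{3·7·1}·(-1)^7·(+1)^3 = +1.
v=5: a=5^0·(≡2), b=5^-2·(≡1) mod 5; (2|5)=-1, (1|5)=+1; (−1)^{0·-2·2}·(-1)^-2·(+1)^0 = +1.
v=37: a=37^2·(≡14), b=37^3·(≡1) mod 37; (14|37)=-1, (1|37)=+1; (−1)^{2·3·18}·(-1)^3·(+1)^2 = -1.
v=17: a=17^-4·(≡14), b=17^-6·(≡5) mod 17; (14|17)=-1, (5|17)=-1; (−1)^{-4·-6·8}·(-1)^-6·(-1)^-4 = +1.
v=2: v_2(a)=2, v_2(b)=4; units ≡ 7, 3 (mod 8); ε·ε+αω+βω = 1·1+2·1+4·0 ≡ 1  ⇒  (a,b)_2 = -1.
v=19: a=19^3·(≡8), b=19^4·(≡9) mod 19; (8|19)=-1, (9|19)=+1; (−1)^{3·4·9}·(-1)^4·(+1)^3 = +1.
v=23: a=23^3·(≡11), b=23^3·(≡6) mod 23; (11|23)=-1, (6|23)=+1; (−1)^{3·3·11}·(-1)^3·(+1)^3 = +1.
v=11: a=11^3·(≡6), b=11^4·(≡4) mod 11; (6|11)=-1, (4|11)=+1; (−1)^{3·4·5}·(-1)^4·(+1)^3 = +1.
v=13: a=13^1·(≡9), b=13^1·(≡7) mod 13; (9|13)=+1, (7|13)=-1; (−1)^{1·1·6}·(+1)^1·(-1)^1 = -1.
Ram(-187473, -33189) = {2, 13, 37, ∞}; no ℚ_2-point on the conic.

[2, 13, 37, inf]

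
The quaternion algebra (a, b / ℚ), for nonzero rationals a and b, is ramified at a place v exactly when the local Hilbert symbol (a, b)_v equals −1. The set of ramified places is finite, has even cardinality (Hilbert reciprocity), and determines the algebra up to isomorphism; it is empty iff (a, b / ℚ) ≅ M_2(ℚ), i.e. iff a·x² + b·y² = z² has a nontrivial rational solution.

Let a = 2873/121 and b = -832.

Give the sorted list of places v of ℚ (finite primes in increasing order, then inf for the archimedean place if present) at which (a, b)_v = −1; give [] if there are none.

[]

Mod squares: a ≡ 17, b ≡ -13. Check v ∈ {∞, 2, 11, 13, 17}.
v=∞: 17 > 0 and -13 < 0  ⇒  (a,b)_∞ = +1.
v=2: v_2(a)=0, v_2(b)=6; units ≡ 1, 3 (mod 8); ε·ε+αω+βω = 0·1+0·1+6·0 ≡ 0  ⇒  (a,b)_2 = +1.
v=13: a=13^2·(≡1), b=13^1·(≡1) mod 13; (1|13)=+1, (1|13)=+1; (−1)^{2·1·6}·(+1)^1·(+1)^2 = +1.
v=11: a=11^-2·(≡2), b=11^0·(≡4) mod 11; (2|11)=-1, (4|11)=+1; (−1)^{-2·0·5}·(-1)^0·(+1)^-2 = +1.
v=17: a=17^1·(≡8), b=17^0·(≡1) mod 17; (8|17)=+1, (1|17)=+1; (−1)^{1·0·8}·(+1)^0·(+1)^1 = +1.
Every local symbol is +1, so the conic 17·x² + -13·y² = z² has ℚ_v-points for all v and hence a ℚ-point; (a, b / ℚ) ≅ M_2(ℚ).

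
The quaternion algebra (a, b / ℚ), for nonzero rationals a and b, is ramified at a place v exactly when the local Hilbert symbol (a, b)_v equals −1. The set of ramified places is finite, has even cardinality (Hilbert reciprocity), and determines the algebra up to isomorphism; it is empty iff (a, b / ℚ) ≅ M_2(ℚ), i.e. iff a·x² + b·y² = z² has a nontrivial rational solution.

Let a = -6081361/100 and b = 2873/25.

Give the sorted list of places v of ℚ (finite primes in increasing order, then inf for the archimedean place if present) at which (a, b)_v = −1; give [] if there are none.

Mod squares: a ≡ -3289, b ≡ 17. Check v ∈ {∞, 2, 5, 11, 13, 17, 23, 43}.
v=11: a=11^1·(≡9), b=11^0·(≡8) mod 11; (9|11)=+1, (8|11)=-1; (−1)^{1·0·5}·(+1)^0·(-1)^1 = -1.
v=23: a=23^1·(≡3), b=23^0·(≡22) mod 23; (3|23)=+1, (22|23)=-1; (−1)^{1·0·11}·(+1)^0·(-1)^1 = -1.
v=5: a=5^-2·(≡1), b=5^-2·(≡3) mod 5; (1|5)=+1, (3|5)=-1; (−1)^{-2·-2·2}·(+1)^-2·(-1)^-2 = +1.
v=∞: -3289 < 0 and 17 > 0  ⇒  (a,b)_∞ = +1.
v=2: v_2(a)=-2, v_2(b)=0; units ≡ 7, 1 (mod 8); ε·ε+αω+βω = 1·0+-2·0+0·0 ≡ 0  ⇒  (a,b)_2 = +1.
v=17: a=17^0·(≡1), b=17^1·(≡2) mod 17; (1|17)=+1, (2|17)=+1; (−1)^{0·1·8}·(+1)^1·(+1)^0 = +1.
v=13: a=13^1·(≡11), b=13^2·(≡9) mod 13; (11|13)=-1, (9|13)=+1; (−1)^{1·2·6}·(-1)^2·(+1)^1 = +1.
v=43: a=43^2·(≡20), b=43^0·(≡10) mod 43; (20|43)=-1, (10|43)=+1; (−1)^{2·0·21}·(-1)^0·(+1)^2 = +1.
|Ram(-3289, 17)| = 2, even; anisotropic at {11, 23}.

[11, 23]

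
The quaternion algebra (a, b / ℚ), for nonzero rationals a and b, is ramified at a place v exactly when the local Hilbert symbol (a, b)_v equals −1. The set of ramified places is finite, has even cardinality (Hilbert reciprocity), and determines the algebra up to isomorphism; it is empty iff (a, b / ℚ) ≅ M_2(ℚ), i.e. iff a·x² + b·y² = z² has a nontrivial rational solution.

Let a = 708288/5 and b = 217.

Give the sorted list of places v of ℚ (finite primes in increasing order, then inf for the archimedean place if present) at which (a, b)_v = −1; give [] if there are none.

[5, 31]

(a, b) ≡ (55335, 217) mod (ℚ^×)²; places V = {2, 3, 5, 7, 17, 31, ∞}.
(a,b)_31: α=1, u≡25; β=1, v≡7 (mod 31); (25|31)=+1, (7|31)=+1; sign (−1)^1·+1^1·+1^1 = -1.
(a,b)_∞: sgn(55335)=+, sgn(217)=+, so +1.
(a,b)_5: α=-1, u≡3; β=0, v≡2 (mod 5); (3|5)=-1, (2|5)=-1; sign (−1)^0·-1^0·-1^-1 = -1.
(a,b)_3: α=1, u≡1; β=0, v≡1 (mod 3); (1|3)=+1, (1|3)=+1; sign (−1)^0·+1^0·+1^1 = +1.
(a,b)_2: α=6, β=0; u≡7, v≡1 (mod 8); ε(u)ε(v)=1·0, αω(v)=6·0, βω(u)=0·0; sum ≡ 0  ⇒  +1.
(a,b)_7: α=1, u≡4; β=1, v≡3 (mod 7); (4|7)=+1, (3|7)=-1; sign (−1)^1·+1^1·-1^1 = +1.
(a,b)_17: α=1, u≡13; β=0, v≡13 (mod 17); (13|17)=+1, (13|17)=+1; sign (−1)^0·+1^0·+1^1 = +1.
Ram(55335, 217) = {5, 31}; no ℚ_5-point on the conic.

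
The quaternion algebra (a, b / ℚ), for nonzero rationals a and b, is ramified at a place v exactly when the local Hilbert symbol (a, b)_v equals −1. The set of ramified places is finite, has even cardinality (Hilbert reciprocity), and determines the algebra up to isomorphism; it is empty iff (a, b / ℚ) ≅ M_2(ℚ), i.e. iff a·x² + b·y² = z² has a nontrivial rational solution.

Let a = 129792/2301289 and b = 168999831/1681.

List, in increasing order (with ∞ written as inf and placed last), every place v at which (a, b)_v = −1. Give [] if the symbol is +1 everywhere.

[2, 7]

(a, b) ≡ (3, 111111) mod (ℚ^×)²; places V = {2, 3, 7, 11, 13, 37, 41, ∞}.
(a,b)_3: α=1, u≡1; β=3, v≡2 (mod 3); (1|3)=+1, (2|3)=-1; sign (−1)^1·+1^3·-1^1 = +1.
(a,b)_2: α=8, β=0; u≡3, v≡7 (mod 8); ε(u)ε(v)=1·1, αω(v)=8·0, βω(u)=0·1; sum ≡ 1  ⇒  -1.
(a,b)_7: α=0, u≡3; β=1, v≡1 (mod 7); (3|7)=-1, (1|7)=+1; sign (−1)^0·-1^1·+1^0 = -1.
(a,b)_41: α=-2, u≡35; β=-2, v≡4 (mod 41); (35|41)=-1, (4|41)=+1; sign (−1)^0·-1^-2·+1^-2 = +1.
(a,b)_11: α=0, u≡3; β=1, v≡1 (mod 11); (3|11)=+1, (1|11)=+1; sign (−1)^0·+1^1·+1^0 = +1.
(a,b)_∞: sgn(3)=+, sgn(111111)=+, so +1.
(a,b)_13: α=2, u≡9; β=3, v≡7 (mod 13); (9|13)=+1, (7|13)=-1; sign (−1)^0·+1^3·-1^2 = +1.
(a,b)_37: α=-2, u≡9; β=1, v≡20 (mod 37); (9|37)=+1, (20|37)=-1; sign (−1)^0·+1^1·-1^-2 = +1.
|Ram(3, 111111)| = 2, even; anisotropic at {2, 7}.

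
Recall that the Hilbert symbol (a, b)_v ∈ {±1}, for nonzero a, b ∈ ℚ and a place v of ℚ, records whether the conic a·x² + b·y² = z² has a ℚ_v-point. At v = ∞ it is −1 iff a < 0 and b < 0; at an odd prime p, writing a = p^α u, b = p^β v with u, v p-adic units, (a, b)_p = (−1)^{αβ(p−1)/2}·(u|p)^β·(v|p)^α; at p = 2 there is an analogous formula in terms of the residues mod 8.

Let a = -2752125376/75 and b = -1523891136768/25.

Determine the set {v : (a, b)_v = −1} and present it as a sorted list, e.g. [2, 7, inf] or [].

[2, 17, 19, inf]

Mod squares: a ≡ -7293, b ≡ -57057. Check v ∈ {∞, 2, 3, 5, 7, 11, 13, 17, 19}.
v=11: a=11^1·(≡10), b=11^1·(≡3) mod 11; (10|11)=-1, (3|11)=+1; (−1)^{1·1·5}·(-1)^1·(+1)^1 = +1.
v=3: a=3^-1·(≡2), b=3^1·(≡1) mod 3; (2|3)=-1, (1|3)=+1; (−1)^{-1·1·1}·(-1)^1·(+1)^-1 = +1.
v=13: a=13^1·(≡11), b=13^1·(≡2) mod 13; (11|13)=-1, (2|13)=-1; (−1)^{1·1·6}·(-1)^1·(-1)^1 = +1.
v=∞: -7293 < 0 and -57057 < 0  ⇒  (a,b)_∞ = -1.
v=7: a=7^2·(≡4), b=7^1·(≡4) mod 7; (4|7)=+1, (4|7)=+1; (−1)^{2·1·3}·(+1)^1·(+1)^2 = +1.
v=5: a=5^-2·(≡3), b=5^-2·(≡2) mod 5; (3|5)=-1, (2|5)=-1; (−1)^{-2·-2·2}·(-1)^-2·(-1)^-2 = +1.
v=17: a=17^1·(≡2), b=17^2·(≡6) mod 17; (2|17)=+1, (6|17)=-1; (−1)^{1·2·8}·(+1)^2·(-1)^1 = -1.
v=2: v_2(a)=6, v_2(b)=8; units ≡ 3, 7 (mod 8); ε·ε+αω+βω = 1·1+6·0+8·1 ≡ 1  ⇒  (a,b)_2 = -1.
v=19: a=19^2·(≡18), b=19^3·(≡13) mod 19; (18|19)=-1, (13|19)=-1; (−1)^{2·3·9}·(-1)^3·(-1)^2 = -1.
|Ram(-7293, -57057)| = 4, even; anisotropic at {2, 17, 19, ∞}.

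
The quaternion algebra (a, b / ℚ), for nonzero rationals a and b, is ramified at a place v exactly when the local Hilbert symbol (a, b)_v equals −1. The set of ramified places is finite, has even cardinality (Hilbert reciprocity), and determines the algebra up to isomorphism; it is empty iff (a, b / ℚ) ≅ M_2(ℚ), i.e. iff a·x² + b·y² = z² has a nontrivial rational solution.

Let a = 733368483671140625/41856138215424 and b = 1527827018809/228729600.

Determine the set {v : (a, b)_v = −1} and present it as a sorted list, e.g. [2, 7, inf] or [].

[11, 17, 29, 31]

Mod squares: a ≡ 168113, b ≡ 11. Check v ∈ {∞, 2, 3, 5, 7, 11, 13, 17, 19, 29, 31, 47}.
v=3: a=3^-10·(≡2), b=3^-2·(≡2) mod 3; (2|3)=-1, (2|3)=-1; (−1)^{-10·-2·1}·(-1)^-2·(-1)^-10 = +1.
v=29: a=29^1·(≡8), b=29^0·(≡3) mod 29; (8|29)=-1, (3|29)=-1; (−1)^{1·0·14}·(-1)^0·(-1)^1 = -1.
v=7: a=7^4·(≡4), b=7^2·(≡2) mod 7; (4|7)=+1, (2|7)=+1; (−1)^{4·2·3}·(+1)^2·(+1)^4 = +1.
v=11: a=11^3·(≡4), b=11^-1·(≡1) mod 11; (4|11)=+1, (1|11)=+1; (−1)^{3·-1·5}·(+1)^-1·(+1)^3 = -1.
v=2: v_2(a)=-22, v_2(b)=-8; units ≡ 1, 3 (mod 8); ε·ε+αω+βω = 0·1+-22·1+-8·0 ≡ 0  ⇒  (a,b)_2 = +1.
v=47: a=47^0·(≡13), b=47^2·(≡23) mod 47; (13|47)=-1, (23|47)=-1; (−1)^{0·2·23}·(-1)^2·(-1)^0 = +1.
v=5: a=5^6·(≡2), b=5^-2·(≡1) mod 5; (2|5)=-1, (1|5)=+1; (−1)^{6·-2·2}·(-1)^-2·(+1)^6 = +1.
v=13: a=13^-2·(≡12), b=13^2·(≡5) mod 13; (12|13)=+1, (5|13)=-1; (−1)^{-2·2·6}·(+1)^2·(-1)^-2 = +1.
v=19: a=19^0·(≡11), b=19^-2·(≡1) mod 19; (11|19)=+1, (1|19)=+1; (−1)^{0·-2·9}·(+1)^-2·(+1)^0 = +1.
v=17: a=17^1·(≡3), b=17^4·(≡11) mod 17; (3|17)=-1, (11|17)=-1; (−1)^{1·4·8}·(-1)^4·(-1)^1 = -1.
v=31: a=31^3·(≡23), b=31^0·(≡27) mod 31; (23|31)=-1, (27|31)=-1; (−1)^{3·0·15}·(-1)^0·(-1)^3 = -1.
v=∞: 168113 > 0 and 11 > 0  ⇒  (a,b)_∞ = +1.
Ram(168113, 11) = {11, 17, 29, 31}; no ℚ_11-point on the conic.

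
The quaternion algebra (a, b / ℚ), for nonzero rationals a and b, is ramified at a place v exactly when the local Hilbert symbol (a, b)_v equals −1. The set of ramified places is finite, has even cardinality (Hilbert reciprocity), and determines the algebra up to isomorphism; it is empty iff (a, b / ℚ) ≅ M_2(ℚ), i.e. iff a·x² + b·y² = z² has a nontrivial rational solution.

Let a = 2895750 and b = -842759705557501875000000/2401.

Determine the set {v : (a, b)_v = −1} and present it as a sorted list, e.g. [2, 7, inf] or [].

[2, 3, 5, 11]

(a, b) ≡ (1430, -3) mod (ℚ^×)²; places V = {2, 3, 5, 7, 11, 13, 17, 19, ∞}.
(a,b)_11: α=1, u≡9; β=2, v≡8 (mod 11); (9|11)=+1, (8|11)=-1; sign (−1)^0·+1^2·-1^1 = -1.
(a,b)_19: α=0, u≡17; β=2, v≡17 (mod 19); (17|19)=+1, (17|19)=+1; sign (−1)^0·+1^2·+1^0 = +1.
(a,b)_3: α=4, u≡2; β=7, v≡2 (mod 3); (2|3)=-1, (2|3)=-1; sign (−1)^0·-1^7·-1^4 = -1.
(a,b)_5: α=3, u≡1; β=10, v≡3 (mod 5); (1|5)=+1, (3|5)=-1; sign (−1)^0·+1^10·-1^3 = -1.
(a,b)_∞: sgn(1430)=+, sgn(-3)=−, so +1.
(a,b)_2: α=1, β=6; u≡3, v≡5 (mod 8); ε(u)ε(v)=1·0, αω(v)=1·1, βω(u)=6·1; sum ≡ 1  ⇒  -1.
(a,b)_17: α=0, u≡4; β=4, v≡7 (mod 17); (4|17)=+1, (7|17)=-1; sign (−1)^0·+1^4·-1^0 = +1.
(a,b)_7: α=0, u≡4; β=-4, v≡4 (mod 7); (4|7)=+1, (4|7)=+1; sign (−1)^0·+1^-4·+1^0 = +1.
(a,b)_13: α=1, u≡8; β=2, v≡10 (mod 13); (8|13)=-1, (10|13)=+1; sign (−1)^0·-1^2·+1^1 = +1.
|Ram(1430, -3)| = 4, even; anisotropic at {2, 3, 5, 11}.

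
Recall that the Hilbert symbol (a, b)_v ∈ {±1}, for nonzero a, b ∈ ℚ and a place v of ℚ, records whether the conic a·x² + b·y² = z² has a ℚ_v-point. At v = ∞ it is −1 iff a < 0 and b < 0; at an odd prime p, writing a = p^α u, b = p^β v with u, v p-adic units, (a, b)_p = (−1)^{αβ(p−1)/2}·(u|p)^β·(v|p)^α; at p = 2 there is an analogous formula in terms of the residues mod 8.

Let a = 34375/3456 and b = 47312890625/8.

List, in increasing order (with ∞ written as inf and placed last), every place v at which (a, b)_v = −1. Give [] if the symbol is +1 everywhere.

Mod squares: a ≡ 330, b ≡ 2002. Check v ∈ {∞, 2, 3, 5, 7, 11, 13}.
v=3: a=3^-3·(≡2), b=3^0·(≡1) mod 3; (2|3)=-1, (1|3)=+1; (−1)^{-3·0·1}·(-1)^0·(+1)^-3 = +1.
v=7: a=7^0·(≡1), b=7^1·(≡3) mod 7; (1|7)=+1, (3|7)=-1; (−1)^{0·1·3}·(+1)^1·(-1)^0 = +1.
v=∞: 330 > 0 and 2002 > 0  ⇒  (a,b)_∞ = +1.
v=13: a=13^0·(≡5), b=13^1·(≡6) mod 13; (5|13)=-1, (6|13)=-1; (−1)^{0·1·6}·(-1)^1·(-1)^0 = -1.
v=11: a=11^1·(≡6), b=11^3·(≡7) mod 11; (6|11)=-1, (7|11)=-1; (−1)^{1·3·5}·(-1)^3·(-1)^1 = -1.
v=5: a=5^5·(≡1), b=5^8·(≡2) mod 5; (1|5)=+1, (2|5)=-1; (−1)^{5·8·2}·(+1)^8·(-1)^5 = -1.
v=2: v_2(a)=-7, v_2(b)=-3; units ≡ 5, 1 (mod 8); ε·ε+αω+βω = 0·0+-7·0+-3·1 ≡ 1  ⇒  (a,b)_2 = -1.
Ram(330, 2002) = {2, 5, 11, 13}; no ℚ_2-point on the conic.

[2, 5, 11, 13]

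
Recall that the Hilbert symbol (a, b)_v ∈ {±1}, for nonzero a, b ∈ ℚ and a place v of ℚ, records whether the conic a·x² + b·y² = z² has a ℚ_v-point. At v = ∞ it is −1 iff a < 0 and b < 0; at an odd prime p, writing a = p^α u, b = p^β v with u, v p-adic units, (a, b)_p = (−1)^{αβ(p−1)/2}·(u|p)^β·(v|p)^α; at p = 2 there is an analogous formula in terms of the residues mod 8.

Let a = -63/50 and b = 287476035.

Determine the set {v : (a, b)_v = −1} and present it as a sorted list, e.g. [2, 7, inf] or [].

(a, b) ≡ (-14, 19635) mod (ℚ^×)²; places V = {2, 3, 5, 7, 11, 17, ∞}.
(a,b)_2: α=-1, β=0; u≡1, v≡3 (mod 8); ε(u)ε(v)=0·1, αω(v)=-1·1, βω(u)=0·0; sum ≡ 1  ⇒  -1.
(a,b)_11: α=0, u≡6; β=5, v≡3 (mod 11); (6|11)=-1, (3|11)=+1; sign (−1)^0·-1^5·+1^0 = -1.
(a,b)_∞: sgn(-14)=−, sgn(19635)=+, so +1.
(a,b)_5: α=-2, u≡1; β=1, v≡2 (mod 5); (1|5)=+1, (2|5)=-1; sign (−1)^0·+1^1·-1^-2 = +1.
(a,b)_17: α=0, u≡12; β=1, v≡13 (mod 17); (12|17)=-1, (13|17)=+1; sign (−1)^0·-1^1·+1^0 = -1.
(a,b)_3: α=2, u≡1; β=1, v≡2 (mod 3); (1|3)=+1, (2|3)=-1; sign (−1)^0·+1^1·-1^2 = +1.
(a,b)_7: α=1, u≡5; β=1, v≡6 (mod 7); (5|7)=-1, (6|7)=-1; sign (−1)^1·-1^1·-1^1 = -1.
Ram(-14, 19635) = {2, 7, 11, 17}; no ℚ_2-point on the conic.

[2, 7, 11, 17]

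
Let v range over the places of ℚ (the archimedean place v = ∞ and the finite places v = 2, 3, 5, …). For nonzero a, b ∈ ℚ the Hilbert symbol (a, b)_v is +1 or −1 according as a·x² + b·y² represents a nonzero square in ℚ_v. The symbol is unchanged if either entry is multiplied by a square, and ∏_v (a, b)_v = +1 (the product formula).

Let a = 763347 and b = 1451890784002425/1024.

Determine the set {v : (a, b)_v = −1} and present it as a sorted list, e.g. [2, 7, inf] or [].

Mod squares: a ≡ 1443, b ≡ 897. Check v ∈ {∞, 2, 3, 5, 13, 23, 37}.
v=2: v_2(a)=0, v_2(b)=-10; units ≡ 3, 1 (mod 8); ε·ε+αω+βω = 1·0+0·0+-10·1 ≡ 0  ⇒  (a,b)_2 = +1.
v=13: a=13^1·(≡11), b=13^3·(≡3) mod 13; (11|13)=-1, (3|13)=+1; (−1)^{1·3·6}·(-1)^3·(+1)^1 = -1.
v=5: a=5^0·(≡2), b=5^2·(≡3) mod 5; (2|5)=-1, (3|5)=-1; (−1)^{0·2·2}·(-1)^2·(-1)^0 = +1.
v=37: a=37^1·(≡22), b=37^2·(≡3) mod 37; (22|37)=-1, (3|37)=+1; (−1)^{1·2·18}·(-1)^2·(+1)^1 = +1.
v=3: a=3^1·(≡1), b=3^1·(≡2) mod 3; (1|3)=+1, (2|3)=-1; (−1)^{1·1·1}·(+1)^1·(-1)^1 = +1.
v=23: a=23^2·(≡17), b=23^5·(≡3) mod 23; (17|23)=-1, (3|23)=+1; (−1)^{2·5·11}·(-1)^5·(+1)^2 = -1.
v=∞: 1443 > 0 and 897 > 0  ⇒  (a,b)_∞ = +1.
Ram(1443, 897) = {13, 23}; no ℚ_13-point on the conic.

[13, 23]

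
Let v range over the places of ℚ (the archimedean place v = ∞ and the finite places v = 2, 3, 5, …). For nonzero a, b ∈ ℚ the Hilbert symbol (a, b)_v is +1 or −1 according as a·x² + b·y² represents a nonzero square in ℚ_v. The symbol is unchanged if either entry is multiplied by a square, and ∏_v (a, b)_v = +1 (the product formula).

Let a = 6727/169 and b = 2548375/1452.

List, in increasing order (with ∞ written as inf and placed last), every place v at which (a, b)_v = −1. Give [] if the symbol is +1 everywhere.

[5, 7]

(a, b) ≡ (7, 305805) mod (ℚ^×)²; places V = {2, 3, 5, 7, 11, 13, 19, 29, 31, 37, ∞}.
(a,b)_31: α=2, u≡16; β=0, v≡27 (mod 31); (16|31)=+1, (27|31)=-1; sign (−1)^0·+1^0·-1^2 = +1.
(a,b)_3: α=0, u≡1; β=-1, v≡1 (mod 3); (1|3)=+1, (1|3)=+1; sign (−1)^0·+1^-1·+1^0 = +1.
(a,b)_37: α=0, u≡12; β=1, v≡2 (mod 37); (12|37)=+1, (2|37)=-1; sign (−1)^0·+1^1·-1^0 = +1.
(a,b)_29: α=0, u≡6; β=1, v≡17 (mod 29); (6|29)=+1, (17|29)=-1; sign (−1)^0·+1^1·-1^0 = +1.
(a,b)_13: α=-2, u≡6; β=0, v≡7 (mod 13); (6|13)=-1, (7|13)=-1; sign (−1)^0·-1^0·-1^-2 = +1.
(a,b)_7: α=1, u≡2; β=0, v≡6 (mod 7); (2|7)=+1, (6|7)=-1; sign (−1)^0·+1^0·-1^1 = -1.
(a,b)_11: α=0, u≡7; β=-2, v≡5 (mod 11); (7|11)=-1, (5|11)=+1; sign (−1)^0·-1^-2·+1^0 = +1.
(a,b)_∞: sgn(7)=+, sgn(305805)=+, so +1.
(a,b)_5: α=0, u≡3; β=3, v≡1 (mod 5); (3|5)=-1, (1|5)=+1; sign (−1)^0·-1^3·+1^0 = -1.
(a,b)_2: α=0, β=-2; u≡7, v≡5 (mod 8); ε(u)ε(v)=1·0, αω(v)=0·1, βω(u)=-2·0; sum ≡ 0  ⇒  +1.
(a,b)_19: α=0, u≡9; β=1, v≡10 (mod 19); (9|19)=+1, (10|19)=-1; sign (−1)^0·+1^1·-1^0 = +1.
|Ram(7, 305805)| = 2, even; anisotropic at {5, 7}.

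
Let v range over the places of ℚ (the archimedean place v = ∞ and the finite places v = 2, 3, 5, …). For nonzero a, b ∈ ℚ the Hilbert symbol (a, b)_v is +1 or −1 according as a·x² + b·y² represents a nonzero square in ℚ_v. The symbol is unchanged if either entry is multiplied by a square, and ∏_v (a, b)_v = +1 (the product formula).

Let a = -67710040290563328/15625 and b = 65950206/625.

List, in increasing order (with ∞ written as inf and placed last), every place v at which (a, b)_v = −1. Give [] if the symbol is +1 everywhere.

[3, 7]

(a, b) ≡ (-37, 48174) mod (ℚ^×)²; places V = {2, 3, 5, 7, 31, 37, ∞}.
(a,b)_3: α=4, u≡2; β=1, v≡2 (mod 3); (2|3)=-1, (2|3)=-1; sign (−1)^0·-1^1·-1^4 = -1.
(a,b)_5: α=-6, u≡2; β=-4, v≡1 (mod 5); (2|5)=-1, (1|5)=+1; sign (−1)^0·-1^-4·+1^-6 = +1.
(a,b)_∞: sgn(-37)=−, sgn(48174)=+, so +1.
(a,b)_2: α=8, β=1; u≡3, v≡7 (mod 8); ε(u)ε(v)=1·1, αω(v)=8·0, βω(u)=1·1; sum ≡ 0  ⇒  +1.
(a,b)_7: α=2, u≡5; β=1, v≡2 (mod 7); (5|7)=-1, (2|7)=+1; sign (−1)^0·-1^1·+1^2 = -1.
(a,b)_31: α=2, u≡9; β=1, v≡4 (mod 31); (9|31)=+1, (4|31)=+1; sign (−1)^0·+1^1·+1^2 = +1.
(a,b)_37: α=5, u≡4; β=3, v≡26 (mod 37); (4|37)=+1, (26|37)=+1; sign (−1)^0·+1^3·+1^5 = +1.
Ram(-37, 48174) = {3, 7}; no ℚ_3-point on the conic.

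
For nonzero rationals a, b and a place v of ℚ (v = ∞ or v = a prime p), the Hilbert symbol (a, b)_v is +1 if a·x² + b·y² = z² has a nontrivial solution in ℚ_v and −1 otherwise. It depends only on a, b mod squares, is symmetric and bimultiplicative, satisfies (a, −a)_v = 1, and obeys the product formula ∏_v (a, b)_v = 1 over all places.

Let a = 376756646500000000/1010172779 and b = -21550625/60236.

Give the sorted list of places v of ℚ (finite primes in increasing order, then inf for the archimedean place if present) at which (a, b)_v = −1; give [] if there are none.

[11, 41]

(a, b) ≡ (29315, -451) mod (ℚ^×)²; places V = {2, 5, 7, 11, 13, 29, 37, 41, ∞}.
(a,b)_2: α=8, β=-2; u≡3, v≡5 (mod 8); ε(u)ε(v)=1·0, αω(v)=8·1, βω(u)=-2·1; sum ≡ 0  ⇒  +1.
(a,b)_29: α=2, u≡25; β=2, v≡23 (mod 29); (25|29)=+1, (23|29)=+1; sign (−1)^0·+1^2·+1^2 = +1.
(a,b)_5: α=9, u≡2; β=4, v≡4 (mod 5); (2|5)=-1, (4|5)=+1; sign (−1)^0·-1^4·+1^9 = +1.
(a,b)_11: α=-1, u≡9; β=-1, v≡4 (mod 11); (9|11)=+1, (4|11)=+1; sign (−1)^1·+1^-1·+1^-1 = -1.
(a,b)_∞: sgn(29315)=+, sgn(-451)=−, so +1.
(a,b)_37: α=-4, u≡1; β=-2, v≡30 (mod 37); (1|37)=+1, (30|37)=+1; sign (−1)^0·+1^-2·+1^-4 = +1.
(a,b)_13: α=1, u≡11; β=0, v≡3 (mod 13); (11|13)=-1, (3|13)=+1; sign (−1)^0·-1^0·+1^1 = +1.
(a,b)_7: α=-2, u≡3; β=0, v≡2 (mod 7); (3|7)=-1, (2|7)=+1; sign (−1)^0·-1^0·+1^-2 = +1.
(a,b)_41: α=3, u≡36; β=1, v≡11 (mod 41); (36|41)=+1, (11|41)=-1; sign (−1)^0·+1^1·-1^3 = -1.
Ram(29315, -451) = {11, 41}; no ℚ_11-point on the conic.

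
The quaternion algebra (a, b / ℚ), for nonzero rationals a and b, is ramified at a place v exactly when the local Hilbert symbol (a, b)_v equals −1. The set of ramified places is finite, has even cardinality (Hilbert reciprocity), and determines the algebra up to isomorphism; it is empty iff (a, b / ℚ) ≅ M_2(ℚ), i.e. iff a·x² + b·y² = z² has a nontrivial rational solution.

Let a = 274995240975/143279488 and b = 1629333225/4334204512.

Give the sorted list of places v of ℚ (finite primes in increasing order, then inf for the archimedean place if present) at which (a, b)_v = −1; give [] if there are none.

Mod squares: a ≡ 682, b ≡ 22. Check v ∈ {∞, 2, 3, 5, 7, 11, 13, 23, 29, 31}.
v=11: a=11^-3·(≡2), b=11^-5·(≡6) mod 11; (2|11)=-1, (6|11)=-1; (−1)^{-3·-5·5}·(-1)^-5·(-1)^-3 = -1.
v=29: a=29^-2·(≡15), b=29^-2·(≡23) mod 29; (15|29)=-1, (23|29)=+1; (−1)^{-2·-2·14}·(-1)^-2·(+1)^-2 = +1.
v=13: a=13^2·(≡2), b=13^2·(≡4) mod 13; (2|13)=-1, (4|13)=+1; (−1)^{2·2·6}·(-1)^2·(+1)^2 = +1.
v=∞: 682 > 0 and 22 > 0  ⇒  (a,b)_∞ = +1.
v=31: a=31^1·(≡13), b=31^0·(≡12) mod 31; (13|31)=-1, (12|31)=-1; (−1)^{1·0·15}·(-1)^0·(-1)^1 = -1.
v=5: a=5^2·(≡3), b=5^2·(≡2) mod 5; (3|5)=-1, (2|5)=-1; (−1)^{2·2·2}·(-1)^2·(-1)^2 = +1.
v=23: a=23^2·(≡15), b=23^2·(≡21) mod 23; (15|23)=-1, (21|23)=-1; (−1)^{2·2·11}·(-1)^2·(-1)^2 = +1.
v=3: a=3^4·(≡1), b=3^6·(≡1) mod 3; (1|3)=+1, (1|3)=+1; (−1)^{4·6·1}·(+1)^6·(+1)^4 = +1.
v=7: a=7^2·(≡5), b=7^0·(≡2) mod 7; (5|7)=-1, (2|7)=+1; (−1)^{2·0·3}·(-1)^0·(+1)^2 = +1.
v=2: v_2(a)=-7, v_2(b)=-5; units ≡ 5, 3 (mod 8); ε·ε+αω+βω = 0·1+-7·1+-5·1 ≡ 0  ⇒  (a,b)_2 = +1.
Ram(682, 22) = {11, 31}; no ℚ_11-point on the conic.

[11, 31]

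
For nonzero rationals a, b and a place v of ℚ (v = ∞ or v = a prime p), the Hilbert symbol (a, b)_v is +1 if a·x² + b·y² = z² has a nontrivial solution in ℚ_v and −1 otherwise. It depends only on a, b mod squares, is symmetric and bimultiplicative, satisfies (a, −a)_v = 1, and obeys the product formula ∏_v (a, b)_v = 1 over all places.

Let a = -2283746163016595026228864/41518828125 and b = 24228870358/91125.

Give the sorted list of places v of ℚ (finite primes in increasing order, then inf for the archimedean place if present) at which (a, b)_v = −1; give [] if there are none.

[2, 5, 7, 23]

Mod squares: a ≡ -59570, b ≡ 8510. Check v ∈ {∞, 2, 3, 5, 7, 11, 23, 37}.
v=∞: -59570 < 0 and 8510 > 0  ⇒  (a,b)_∞ = +1.
v=11: a=11^4·(≡2), b=11^2·(≡10) mod 11; (2|11)=-1, (10|11)=-1; (−1)^{4·2·5}·(-1)^2·(-1)^4 = +1.
v=3: a=3^-12·(≡1), b=3^-6·(≡2) mod 3; (1|3)=+1, (2|3)=-1; (−1)^{-12·-6·1}·(+1)^-6·(-1)^-12 = +1.
v=23: a=23^3·(≡2), b=23^1·(≡18) mod 23; (2|23)=+1, (18|23)=+1; (−1)^{3·1·11}·(+1)^1·(+1)^3 = -1.
v=2: v_2(a)=7, v_2(b)=1; units ≡ 7, 7 (mod 8); ε·ε+αω+βω = 1·1+7·0+1·0 ≡ 1  ⇒  (a,b)_2 = -1.
v=37: a=37^3·(≡14), b=37^1·(≡17) mod 37; (14|37)=-1, (17|37)=-1; (−1)^{3·1·18}·(-1)^1·(-1)^3 = +1.
v=7: a=7^11·(≡4), b=7^6·(≡5) mod 7; (4|7)=+1, (5|7)=-1; (−1)^{11·6·3}·(+1)^6·(-1)^11 = -1.
v=5: a=5^-7·(≡1), b=5^-3·(≡2) mod 5; (1|5)=+1, (2|5)=-1; (−1)^{-7·-3·2}·(+1)^-3·(-1)^-7 = -1.
Ram(-59570, 8510) = {2, 5, 7, 23}; no ℚ_2-point on the conic.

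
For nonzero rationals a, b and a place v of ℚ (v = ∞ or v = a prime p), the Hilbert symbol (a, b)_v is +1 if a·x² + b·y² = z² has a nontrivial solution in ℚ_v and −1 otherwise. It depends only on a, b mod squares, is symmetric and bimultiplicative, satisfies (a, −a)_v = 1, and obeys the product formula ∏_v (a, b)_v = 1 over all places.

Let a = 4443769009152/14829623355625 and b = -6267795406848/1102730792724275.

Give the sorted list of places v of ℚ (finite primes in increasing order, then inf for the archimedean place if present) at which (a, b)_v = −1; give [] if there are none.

[2, 3]

(a, b) ≡ (93, -682) mod (ℚ^×)²; places V = {2, 3, 5, 11, 13, 17, 23, 31, 41, ∞}.
(a,b)_3: α=7, u≡1; β=6, v≡2 (mod 3); (1|3)=+1, (2|3)=-1; sign (−1)^0·+1^6·-1^7 = -1.
(a,b)_5: α=-4, u≡3; β=-2, v≡2 (mod 5); (3|5)=-1, (2|5)=-1; sign (−1)^0·-1^-2·-1^-4 = +1.
(a,b)_23: α=2, u≡8; β=2, v≡9 (mod 23); (8|23)=+1, (9|23)=+1; sign (−1)^0·+1^2·+1^2 = +1.
(a,b)_31: α=1, u≡29; β=1, v≡20 (mod 31); (29|31)=-1, (20|31)=+1; sign (−1)^1·-1^1·+1^1 = +1.
(a,b)_11: α=2, u≡4; β=-1, v≡5 (mod 11); (4|11)=+1, (5|11)=+1; sign (−1)^0·+1^-1·+1^2 = +1.
(a,b)_13: α=-2, u≡7; β=-4, v≡11 (mod 13); (7|13)=-1, (11|13)=-1; sign (−1)^0·-1^-4·-1^-2 = +1.
(a,b)_17: α=-4, u≡15; β=-4, v≡16 (mod 17); (15|17)=+1, (16|17)=+1; sign (−1)^0·+1^-4·+1^-4 = +1.
(a,b)_2: α=10, β=19; u≡5, v≡3 (mod 8); ε(u)ε(v)=0·1, αω(v)=10·1, βω(u)=19·1; sum ≡ 1  ⇒  -1.
(a,b)_41: α=-2, u≡22; β=-2, v≡6 (mod 41); (22|41)=-1, (6|41)=-1; sign (−1)^0·-1^-2·-1^-2 = +1.
(a,b)_∞: sgn(93)=+, sgn(-682)=−, so +1.
(93, -682 / ℚ) ramifies at {2, 3}: a division algebra.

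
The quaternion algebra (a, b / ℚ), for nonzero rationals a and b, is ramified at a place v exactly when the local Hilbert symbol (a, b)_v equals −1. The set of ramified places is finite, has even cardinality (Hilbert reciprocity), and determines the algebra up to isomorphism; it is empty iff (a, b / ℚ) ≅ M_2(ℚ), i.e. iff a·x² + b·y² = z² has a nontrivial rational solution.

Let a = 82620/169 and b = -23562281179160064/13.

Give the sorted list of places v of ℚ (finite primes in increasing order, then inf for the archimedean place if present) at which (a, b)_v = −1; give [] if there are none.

(a, b) ≡ (255, -579462) mod (ℚ^×)²; places V = {2, 3, 5, 11, 13, 17, 19, 23, ∞}.
(a,b)_13: α=-2, u≡5; β=-1, v≡10 (mod 13); (5|13)=-1, (10|13)=+1; sign (−1)^0·-1^-1·+1^-2 = -1.
(a,b)_3: α=5, u≡1; β=11, v≡1 (mod 3); (1|3)=+1, (1|3)=+1; sign (−1)^1·+1^11·+1^5 = -1.
(a,b)_17: α=1, u≡2; β=3, v≡16 (mod 17); (2|17)=+1, (16|17)=+1; sign (−1)^0·+1^3·+1^1 = +1.
(a,b)_11: α=0, u≡8; β=2, v≡2 (mod 11); (8|11)=-1, (2|11)=-1; sign (−1)^0·-1^2·-1^0 = +1.
(a,b)_∞: sgn(255)=+, sgn(-579462)=−, so +1.
(a,b)_19: α=0, u≡15; β=1, v≡6 (mod 19); (15|19)=-1, (6|19)=+1; sign (−1)^0·-1^1·+1^0 = -1.
(a,b)_2: α=2, β=9; u≡7, v≡5 (mod 8); ε(u)ε(v)=1·0, αω(v)=2·1, βω(u)=9·0; sum ≡ 0  ⇒  +1.
(a,b)_5: α=1, u≡1; β=0, v≡2 (mod 5); (1|5)=+1, (2|5)=-1; sign (−1)^0·+1^0·-1^1 = -1.
(a,b)_23: α=0, u≡12; β=1, v≡10 (mod 23); (12|23)=+1, (10|23)=-1; sign (−1)^0·+1^1·-1^0 = +1.
Ram(255, -579462) = {3, 5, 13, 19}; no ℚ_3-point on the conic.

[3, 5, 13, 19]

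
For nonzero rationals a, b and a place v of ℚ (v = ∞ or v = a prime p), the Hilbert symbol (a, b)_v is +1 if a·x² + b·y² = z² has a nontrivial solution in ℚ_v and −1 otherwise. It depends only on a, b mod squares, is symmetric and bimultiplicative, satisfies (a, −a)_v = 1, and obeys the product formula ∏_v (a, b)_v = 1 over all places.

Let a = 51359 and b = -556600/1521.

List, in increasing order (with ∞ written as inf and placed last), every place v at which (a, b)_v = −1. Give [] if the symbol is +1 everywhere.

[7, 29]

Mod squares: a ≡ 51359, b ≡ -46. Check v ∈ {∞, 2, 3, 5, 7, 11, 13, 23, 29}.
v=11: a=11^1·(≡5), b=11^2·(≡3) mod 11; (5|11)=+1, (3|11)=+1; (−1)^{1·2·5}·(+1)^2·(+1)^1 = +1.
v=29: a=29^1·(≡2), b=29^0·(≡2) mod 29; (2|29)=-1, (2|29)=-1; (−1)^{1·0·14}·(-1)^0·(-1)^1 = -1.
v=23: a=23^1·(≡2), b=23^1·(≡14) mod 23; (2|23)=+1, (14|23)=-1; (−1)^{1·1·11}·(+1)^1·(-1)^1 = +1.
v=13: a=13^0·(≡9), b=13^-2·(≡11) mod 13; (9|13)=+1, (11|13)=-1; (−1)^{0·-2·6}·(+1)^-2·(-1)^0 = +1.
v=∞: 51359 > 0 and -46 < 0  ⇒  (a,b)_∞ = +1.
v=2: v_2(a)=0, v_2(b)=3; units ≡ 7, 1 (mod 8); ε·ε+αω+βω = 1·0+0·0+3·0 ≡ 0  ⇒  (a,b)_2 = +1.
v=7: a=7^1·(≡1), b=7^0·(≡6) mod 7; (1|7)=+1, (6|7)=-1; (−1)^{1·0·3}·(+1)^0·(-1)^1 = -1.
v=3: a=3^0·(≡2), b=3^-2·(≡2) mod 3; (2|3)=-1, (2|3)=-1; (−1)^{0·-2·1}·(-1)^-2·(-1)^0 = +1.
v=5: a=5^0·(≡4), b=5^2·(≡1) mod 5; (4|5)=+1, (1|5)=+1; (−1)^{0·2·2}·(+1)^2·(+1)^0 = +1.
Ram(51359, -46) = {7, 29}; no ℚ_7-point on the conic.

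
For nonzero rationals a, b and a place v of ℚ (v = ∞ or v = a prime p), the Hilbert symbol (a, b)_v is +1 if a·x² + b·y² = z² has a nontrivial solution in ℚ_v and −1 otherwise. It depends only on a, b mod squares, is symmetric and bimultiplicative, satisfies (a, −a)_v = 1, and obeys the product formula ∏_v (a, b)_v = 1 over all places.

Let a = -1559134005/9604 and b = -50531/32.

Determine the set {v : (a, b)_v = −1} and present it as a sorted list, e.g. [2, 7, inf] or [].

(a, b) ≡ (-76245, -598) mod (ℚ^×)²; places V = {2, 3, 5, 7, 11, 13, 17, 23, ∞}.
(a,b)_2: α=-2, β=-5; u≡3, v≡5 (mod 8); ε(u)ε(v)=1·0, αω(v)=-2·1, βω(u)=-5·1; sum ≡ 1  ⇒  -1.
(a,b)_17: α=1, u≡6; β=0, v≡12 (mod 17); (6|17)=-1, (12|17)=-1; sign (−1)^0·-1^0·-1^1 = -1.
(a,b)_23: α=1, u≡19; β=1, v≡14 (mod 23); (19|23)=-1, (14|23)=-1; sign (−1)^1·-1^1·-1^1 = -1.
(a,b)_11: α=2, u≡6; β=0, v≡8 (mod 11); (6|11)=-1, (8|11)=-1; sign (−1)^0·-1^0·-1^2 = +1.
(a,b)_3: α=1, u≡1; β=0, v≡2 (mod 3); (1|3)=+1, (2|3)=-1; sign (−1)^0·+1^0·-1^1 = -1.
(a,b)_∞: sgn(-76245)=−, sgn(-598)=−, so -1.
(a,b)_13: α=3, u≡7; β=3, v≡7 (mod 13); (7|13)=-1, (7|13)=-1; sign (−1)^0·-1^3·-1^3 = +1.
(a,b)_5: α=1, u≡1; β=0, v≡2 (mod 5); (1|5)=+1, (2|5)=-1; sign (−1)^0·+1^0·-1^1 = -1.
(a,b)_7: α=-4, u≡3; β=0, v≡4 (mod 7); (3|7)=-1, (4|7)=+1; sign (−1)^0·-1^0·+1^-4 = +1.
(-76245, -598 / ℚ) ramifies at {2, 3, 5, 17, 23, ∞}: a division algebra.

[2, 3, 5, 17, 23, inf]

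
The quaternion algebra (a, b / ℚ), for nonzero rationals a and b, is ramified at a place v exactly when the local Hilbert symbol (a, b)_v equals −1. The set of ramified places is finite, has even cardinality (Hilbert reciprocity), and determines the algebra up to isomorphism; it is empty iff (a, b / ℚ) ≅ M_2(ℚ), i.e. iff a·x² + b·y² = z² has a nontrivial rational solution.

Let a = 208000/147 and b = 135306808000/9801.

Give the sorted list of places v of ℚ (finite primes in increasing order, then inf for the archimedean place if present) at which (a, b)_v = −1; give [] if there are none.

Mod squares: a ≡ 390, b ≡ 595. Check v ∈ {∞, 2, 3, 5, 7, 11, 13, 17, 29}.
v=7: a=7^-2·(≡3), b=7^1·(≡4) mod 7; (3|7)=-1, (4|7)=+1; (−1)^{-2·1·3}·(-1)^1·(+1)^-2 = -1.
v=2: v_2(a)=7, v_2(b)=6; units ≡ 3, 3 (mod 8); ε·ε+αω+βω = 1·1+7·1+6·1 ≡ 0  ⇒  (a,b)_2 = +1.
v=3: a=3^-1·(≡1), b=3^-4·(≡1) mod 3; (1|3)=+1, (1|3)=+1; (−1)^{-1·-4·1}·(+1)^-4·(+1)^-1 = +1.
v=17: a=17^0·(≡2), b=17^1·(≡2) mod 17; (2|17)=+1, (2|17)=+1; (−1)^{0·1·8}·(+1)^1·(+1)^0 = +1.
v=11: a=11^0·(≡3), b=11^-2·(≡3) mod 11; (3|11)=+1, (3|11)=+1; (−1)^{0·-2·5}·(+1)^-2·(+1)^0 = +1.
v=29: a=29^0·(≡6), b=29^2·(≡27) mod 29; (6|29)=+1, (27|29)=-1; (−1)^{0·2·14}·(+1)^2·(-1)^0 = +1.
v=5: a=5^3·(≡2), b=5^3·(≡4) mod 5; (2|5)=-1, (4|5)=+1; (−1)^{3·3·2}·(-1)^3·(+1)^3 = -1.
v=∞: 390 > 0 and 595 > 0  ⇒  (a,b)_∞ = +1.
v=13: a=13^1·(≡9), b=13^2·(≡1) mod 13; (9|13)=+1, (1|13)=+1; (−1)^{1·2·6}·(+1)^2·(+1)^1 = +1.
Ram(390, 595) = {5, 7}; no ℚ_5-point on the conic.

[5, 7]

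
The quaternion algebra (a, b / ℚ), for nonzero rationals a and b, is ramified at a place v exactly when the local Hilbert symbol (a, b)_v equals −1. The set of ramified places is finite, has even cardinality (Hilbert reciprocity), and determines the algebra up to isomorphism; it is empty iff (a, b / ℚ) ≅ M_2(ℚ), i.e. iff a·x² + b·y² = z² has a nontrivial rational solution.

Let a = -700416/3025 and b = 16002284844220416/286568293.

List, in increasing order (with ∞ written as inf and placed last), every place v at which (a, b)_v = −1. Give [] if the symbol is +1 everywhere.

[3, 37]

(a, b) ≡ (-19, 14763) mod (ℚ^×)²; places V = {2, 3, 5, 7, 11, 19, 23, 31, 37, ∞}.
(a,b)_31: α=0, u≡24; β=2, v≡1 (mod 31); (24|31)=-1, (1|31)=+1; sign (−1)^0·-1^2·+1^0 = +1.
(a,b)_∞: sgn(-19)=−, sgn(14763)=+, so +1.
(a,b)_5: α=-2, u≡4; β=0, v≡2 (mod 5); (4|5)=+1, (2|5)=-1; sign (−1)^0·+1^0·-1^-2 = +1.
(a,b)_37: α=0, u≡13; β=-1, v≡29 (mod 37); (13|37)=-1, (29|37)=-1; sign (−1)^0·-1^-1·-1^0 = -1.
(a,b)_19: α=1, u≡18; β=3, v≡9 (mod 19); (18|19)=-1, (9|19)=+1; sign (−1)^1·-1^3·+1^1 = +1.
(a,b)_23: α=0, u≡6; β=-2, v≡11 (mod 23); (6|23)=+1, (11|23)=-1; sign (−1)^0·+1^-2·-1^0 = +1.
(a,b)_11: α=-2, u≡3; β=-4, v≡4 (mod 11); (3|11)=+1, (4|11)=+1; sign (−1)^0·+1^-4·+1^-2 = +1.
(a,b)_3: α=2, u≡2; β=3, v≡1 (mod 3); (2|3)=-1, (1|3)=+1; sign (−1)^0·-1^3·+1^2 = -1.
(a,b)_7: α=0, u≡4; β=3, v≡4 (mod 7); (4|7)=+1, (4|7)=+1; sign (−1)^0·+1^3·+1^0 = +1.
(a,b)_2: α=12, β=18; u≡5, v≡3 (mod 8); ε(u)ε(v)=0·1, αω(v)=12·1, βω(u)=18·1; sum ≡ 0  ⇒  +1.
|Ram(-19, 14763)| = 2, even; anisotropic at {3, 37}.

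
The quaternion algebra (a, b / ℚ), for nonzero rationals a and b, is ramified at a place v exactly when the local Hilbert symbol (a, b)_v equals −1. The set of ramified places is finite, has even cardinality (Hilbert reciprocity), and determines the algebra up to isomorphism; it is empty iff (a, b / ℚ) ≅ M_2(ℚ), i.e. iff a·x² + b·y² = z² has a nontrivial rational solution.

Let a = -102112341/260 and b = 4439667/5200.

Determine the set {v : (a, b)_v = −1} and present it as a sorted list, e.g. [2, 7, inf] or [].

Mod squares: a ≡ -9165, b ≡ 42159. Check v ∈ {∞, 2, 3, 5, 13, 23, 37, 47}.
v=5: a=5^-1·(≡2), b=5^-2·(≡4) mod 5; (2|5)=-1, (4|5)=+1; (−1)^{-1·-2·2}·(-1)^-2·(+1)^-1 = +1.
v=13: a=13^-1·(≡1), b=13^-1·(≡5) mod 13; (1|13)=+1, (5|13)=-1; (−1)^{-1·-1·6}·(+1)^-1·(-1)^-1 = -1.
v=3: a=3^1·(≡2), b=3^1·(≡1) mod 3; (2|3)=-1, (1|3)=+1; (−1)^{1·1·1}·(-1)^1·(+1)^1 = +1.
v=∞: -9165 < 0 and 42159 > 0  ⇒  (a,b)_∞ = +1.
v=47: a=47^1·(≡44), b=47^1·(≡42) mod 47; (44|47)=-1, (42|47)=+1; (−1)^{1·1·23}·(-1)^1·(+1)^1 = +1.
v=2: v_2(a)=-2, v_2(b)=-4; units ≡ 3, 7 (mod 8); ε·ε+αω+βω = 1·1+-2·0+-4·1 ≡ 1  ⇒  (a,b)_2 = -1.
v=23: a=23^2·(≡8), b=23^1·(≡18) mod 23; (8|23)=+1, (18|23)=+1; (−1)^{2·1·11}·(+1)^1·(+1)^2 = +1.
v=37: a=37^2·(≡3), b=37^2·(≡16) mod 37; (3|37)=+1, (16|37)=+1; (−1)^{2·2·18}·(+1)^2·(+1)^2 = +1.
|Ram(-9165, 42159)| = 2, even; anisotropic at {2, 13}.

[2, 13]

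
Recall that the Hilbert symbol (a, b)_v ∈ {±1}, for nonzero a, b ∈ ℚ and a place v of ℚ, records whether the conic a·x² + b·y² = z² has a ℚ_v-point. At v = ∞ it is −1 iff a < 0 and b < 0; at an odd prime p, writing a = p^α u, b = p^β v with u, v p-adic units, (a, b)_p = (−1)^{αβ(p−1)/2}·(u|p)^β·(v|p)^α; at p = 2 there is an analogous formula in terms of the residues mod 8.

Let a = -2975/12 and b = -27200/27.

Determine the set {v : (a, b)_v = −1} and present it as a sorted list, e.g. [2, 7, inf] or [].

[3, 7, 17, inf]

Mod squares: a ≡ -357, b ≡ -51. Check v ∈ {∞, 2, 3, 5, 7, 17}.
v=7: a=7^1·(≡6), b=7^0·(≡5) mod 7; (6|7)=-1, (5|7)=-1; (−1)^{1·0·3}·(-1)^0·(-1)^1 = -1.
v=2: v_2(a)=-2, v_2(b)=6; units ≡ 3, 5 (mod 8); ε·ε+αω+βω = 1·0+-2·1+6·1 ≡ 0  ⇒  (a,b)_2 = +1.
v=17: a=17^1·(≡1), b=17^1·(≡10) mod 17; (1|17)=+1, (10|17)=-1; (−1)^{1·1·8}·(+1)^1·(-1)^1 = -1.
v=5: a=5^2·(≡3), b=5^2·(≡1) mod 5; (3|5)=-1, (1|5)=+1; (−1)^{2·2·2}·(-1)^2·(+1)^2 = +1.
v=∞: -357 < 0 and -51 < 0  ⇒  (a,b)_∞ = -1.
v=3: a=3^-1·(≡1), b=3^-3·(≡1) mod 3; (1|3)=+1, (1|3)=+1; (−1)^{-1·-3·1}·(+1)^-3·(+1)^-1 = -1.
|Ram(-357, -51)| = 4, even; anisotropic at {3, 7, 17, ∞}.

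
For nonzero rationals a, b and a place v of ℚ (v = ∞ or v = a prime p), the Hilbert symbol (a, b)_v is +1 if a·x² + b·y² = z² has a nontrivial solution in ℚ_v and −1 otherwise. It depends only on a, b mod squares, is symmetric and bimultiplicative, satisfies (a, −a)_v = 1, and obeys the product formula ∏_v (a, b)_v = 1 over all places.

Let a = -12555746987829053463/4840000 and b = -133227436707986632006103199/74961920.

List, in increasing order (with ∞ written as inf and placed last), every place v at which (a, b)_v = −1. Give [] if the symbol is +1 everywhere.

[5, 7, 17, 19, 23, inf]

Mod squares: a ≡ -23, b ≡ -3380195. Check v ∈ {∞, 2, 3, 5, 7, 11, 13, 17, 19, 23}.
v=3: a=3^6·(≡1), b=3^6·(≡1) mod 3; (1|3)=+1, (1|3)=+1; (−1)^{6·6·1}·(+1)^6·(+1)^6 = +1.
v=5: a=5^-4·(≡3), b=5^-1·(≡4) mod 5; (3|5)=-1, (4|5)=+1; (−1)^{-4·-1·2}·(-1)^-1·(+1)^-4 = -1.
v=13: a=13^2·(≡4), b=13^3·(≡8) mod 13; (4|13)=+1, (8|13)=-1; (−1)^{2·3·6}·(+1)^3·(-1)^2 = +1.
v=2: v_2(a)=-6, v_2(b)=-10; units ≡ 1, 5 (mod 8); ε·ε+αω+βω = 0·0+-6·1+-10·0 ≡ 0  ⇒  (a,b)_2 = +1.
v=23: a=23^1·(≡10), b=23^1·(≡14) mod 23; (10|23)=-1, (14|23)=-1; (−1)^{1·1·11}·(-1)^1·(-1)^1 = -1.
v=19: a=19^4·(≡14), b=19^7·(≡11) mod 19; (14|19)=-1, (11|19)=+1; (−1)^{4·7·9}·(-1)^7·(+1)^4 = -1.
v=17: a=17^2·(≡14), b=17^3·(≡7) mod 17; (14|17)=-1, (7|17)=-1; (−1)^{2·3·8}·(-1)^3·(-1)^2 = -1.
v=7: a=7^6·(≡5), b=7^7·(≡5) mod 7; (5|7)=-1, (5|7)=-1; (−1)^{6·7·3}·(-1)^7·(-1)^6 = -1.
v=∞: -23 < 0 and -3380195 < 0  ⇒  (a,b)_∞ = -1.
v=11: a=11^-2·(≡10), b=11^-4·(≡6) mod 11; (10|11)=-1, (6|11)=-1; (−1)^{-2·-4·5}·(-1)^-4·(-1)^-2 = +1.
|Ram(-23, -3380195)| = 6, even; anisotropic at {5, 7, 17, 19, 23, ∞}.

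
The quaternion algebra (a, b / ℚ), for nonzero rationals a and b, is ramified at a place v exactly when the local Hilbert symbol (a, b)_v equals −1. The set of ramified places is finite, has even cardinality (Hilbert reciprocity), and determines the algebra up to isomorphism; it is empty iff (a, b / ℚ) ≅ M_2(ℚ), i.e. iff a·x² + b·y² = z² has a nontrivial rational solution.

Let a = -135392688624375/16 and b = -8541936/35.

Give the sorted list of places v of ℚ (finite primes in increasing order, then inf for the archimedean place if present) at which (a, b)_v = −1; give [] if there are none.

(a, b) ≡ (-39, -1365) mod (ℚ^×)²; places V = {2, 3, 5, 7, 13, ∞}.
(a,b)_∞: sgn(-39)=−, sgn(-1365)=−, so -1.
(a,b)_5: α=4, u≡1; β=-1, v≡2 (mod 5); (1|5)=+1, (2|5)=-1; sign (−1)^0·+1^-1·-1^4 = +1.
(a,b)_7: α=4, u≡5; β=-1, v≡2 (mod 7); (5|7)=-1, (2|7)=+1; sign (−1)^0·-1^-1·+1^4 = -1.
(a,b)_13: α=5, u≡12; β=3, v≡10 (mod 13); (12|13)=+1, (10|13)=+1; sign (−1)^0·+1^3·+1^5 = +1.
(a,b)_2: α=-4, β=4; u≡1, v≡3 (mod 8); ε(u)ε(v)=0·1, αω(v)=-4·1, βω(u)=4·0; sum ≡ 0  ⇒  +1.
(a,b)_3: α=5, u≡2; β=5, v≡1 (mod 3); (2|3)=-1, (1|3)=+1; sign (−1)^1·-1^5·+1^5 = +1.
|Ram(-39, -1365)| = 2, even; anisotropic at {7, ∞}.

[7, inf]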